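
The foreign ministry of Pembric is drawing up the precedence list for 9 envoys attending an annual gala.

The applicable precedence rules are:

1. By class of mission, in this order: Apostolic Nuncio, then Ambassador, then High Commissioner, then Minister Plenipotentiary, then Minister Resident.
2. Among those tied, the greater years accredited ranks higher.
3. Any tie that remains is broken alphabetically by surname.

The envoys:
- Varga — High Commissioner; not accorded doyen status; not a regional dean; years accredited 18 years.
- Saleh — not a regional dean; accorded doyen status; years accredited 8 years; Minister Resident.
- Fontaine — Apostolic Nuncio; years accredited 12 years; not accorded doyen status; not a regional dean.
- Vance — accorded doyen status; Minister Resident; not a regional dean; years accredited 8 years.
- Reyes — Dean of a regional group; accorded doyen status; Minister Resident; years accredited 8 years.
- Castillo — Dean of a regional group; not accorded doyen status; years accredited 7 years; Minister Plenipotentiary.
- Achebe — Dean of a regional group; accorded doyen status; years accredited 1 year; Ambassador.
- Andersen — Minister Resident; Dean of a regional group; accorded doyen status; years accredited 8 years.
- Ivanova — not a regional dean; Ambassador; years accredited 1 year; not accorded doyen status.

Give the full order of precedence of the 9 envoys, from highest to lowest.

By class of mission: Fontaine (Apostolic Nuncio); then Achebe and Ivanova (Ambassador); then Varga (High Commissioner); then Castillo (Minister Plenipotentiary); then Andersen, Reyes, Saleh and Vance (Minister Resident).
Achebe and Ivanova both have years accredited 1 year, so the next rule applies.
Among Achebe and Ivanova, alphabetically by surname: Achebe before Ivanova.
Andersen, Reyes, Saleh and Vance all have years accredited 8 years, so the next rule applies.
Among Andersen, Reyes, Saleh and Vance, alphabetically by surname: Andersen before Reyes before Saleh before Vance.
Full order: Fontaine, Achebe, Ivanova, Varga, Castillo, Andersen, Reyes, Saleh, Vance.

Fontaine, Achebe, Ivanova, Varga, Castillo, Andersen, Reyes, Saleh, Vance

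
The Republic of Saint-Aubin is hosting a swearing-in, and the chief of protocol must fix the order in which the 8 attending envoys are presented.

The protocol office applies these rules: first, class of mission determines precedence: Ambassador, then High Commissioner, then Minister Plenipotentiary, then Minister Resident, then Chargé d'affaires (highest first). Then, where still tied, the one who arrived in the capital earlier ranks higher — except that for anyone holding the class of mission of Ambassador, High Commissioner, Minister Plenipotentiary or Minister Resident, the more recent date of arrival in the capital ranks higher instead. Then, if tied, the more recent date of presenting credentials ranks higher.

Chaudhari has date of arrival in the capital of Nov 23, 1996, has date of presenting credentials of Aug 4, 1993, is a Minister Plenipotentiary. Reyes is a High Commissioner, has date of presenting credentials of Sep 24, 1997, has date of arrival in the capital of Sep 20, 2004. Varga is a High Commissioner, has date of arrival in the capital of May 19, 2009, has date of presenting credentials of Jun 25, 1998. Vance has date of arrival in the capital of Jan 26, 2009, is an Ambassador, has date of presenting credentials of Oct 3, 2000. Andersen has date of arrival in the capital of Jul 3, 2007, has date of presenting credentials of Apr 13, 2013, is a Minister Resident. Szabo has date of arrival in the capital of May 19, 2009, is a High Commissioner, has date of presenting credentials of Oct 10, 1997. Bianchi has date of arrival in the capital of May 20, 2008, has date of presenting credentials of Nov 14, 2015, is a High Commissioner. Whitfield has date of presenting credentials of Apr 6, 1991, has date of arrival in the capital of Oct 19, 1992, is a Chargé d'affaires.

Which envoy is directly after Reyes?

By class of mission: Vance (Ambassador); then Varga, Szabo, Bianchi and Reyes (High Commissioner); then Chaudhari (Minister Plenipotentiary); then Andersen (Minister Resident); then Whitfield (Chargé d'affaires).
Among Varga, Szabo, Bianchi and Reyes, by date of arrival in the capital (later first) (reversed rule for this group): Varga and Szabo (May 19, 2009) before Bianchi (May 20, 2008) before Reyes (Sep 20, 2004).
Among Varga and Szabo, by date of presenting credentials (later first): Varga (Jun 25, 1998) before Szabo (Oct 10, 1997).
Order: Vance, Varga, Szabo, Bianchi, Reyes, Chaudhari, Andersen, Whitfield.

Chaudhari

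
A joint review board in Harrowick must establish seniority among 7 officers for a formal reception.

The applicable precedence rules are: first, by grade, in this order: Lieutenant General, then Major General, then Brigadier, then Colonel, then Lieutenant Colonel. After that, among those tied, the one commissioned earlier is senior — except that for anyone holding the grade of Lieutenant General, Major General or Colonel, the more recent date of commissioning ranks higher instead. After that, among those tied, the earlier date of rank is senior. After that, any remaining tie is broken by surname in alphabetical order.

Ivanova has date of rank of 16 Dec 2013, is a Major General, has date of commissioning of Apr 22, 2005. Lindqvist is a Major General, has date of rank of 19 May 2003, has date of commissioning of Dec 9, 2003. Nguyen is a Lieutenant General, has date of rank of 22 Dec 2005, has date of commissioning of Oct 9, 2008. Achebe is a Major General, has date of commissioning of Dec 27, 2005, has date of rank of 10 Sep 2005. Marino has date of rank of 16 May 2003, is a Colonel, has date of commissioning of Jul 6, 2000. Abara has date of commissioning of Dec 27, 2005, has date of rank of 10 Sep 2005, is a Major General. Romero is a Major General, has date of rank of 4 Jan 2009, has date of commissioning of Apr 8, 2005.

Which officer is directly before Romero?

By grade: Nguyen (Lieutenant General); then Abara, Achebe, Ivanova, Romero and Lindqvist (Major General); then Marino (Colonel).
Among Abara, Achebe, Ivanova, Romero and Lindqvist, by date of commissioning (later first) (reversed rule for this group): Abara and Achebe (Dec 27, 2005) before Ivanova (Apr 22, 2005) before Romero (Apr 8, 2005) before Lindqvist (Dec 9, 2003).
Abara and Achebe both have date of rank 10 Sep 2005, so the next rule applies.
Among Abara and Achebe, alphabetically by surname: Abara before Achebe.
Order: Nguyen, Abara, Achebe, Ivanova, Romero, Lindqvist, Marino.

Ivanova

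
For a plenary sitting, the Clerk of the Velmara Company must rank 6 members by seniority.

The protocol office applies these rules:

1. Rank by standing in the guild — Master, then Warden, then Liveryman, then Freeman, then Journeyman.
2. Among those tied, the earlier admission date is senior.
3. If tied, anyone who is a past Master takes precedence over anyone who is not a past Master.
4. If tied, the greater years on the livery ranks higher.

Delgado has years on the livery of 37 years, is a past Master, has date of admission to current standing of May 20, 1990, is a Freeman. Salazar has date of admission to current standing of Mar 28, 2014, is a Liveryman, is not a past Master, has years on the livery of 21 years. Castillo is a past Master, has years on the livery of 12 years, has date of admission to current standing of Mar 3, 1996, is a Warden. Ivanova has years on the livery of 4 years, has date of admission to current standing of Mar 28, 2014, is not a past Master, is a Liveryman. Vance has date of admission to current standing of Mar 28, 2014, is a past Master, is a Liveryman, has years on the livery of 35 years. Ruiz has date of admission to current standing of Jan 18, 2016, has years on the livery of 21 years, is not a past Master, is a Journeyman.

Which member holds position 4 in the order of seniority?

By standing in the guild: Castillo (Warden); then Vance, Salazar and Ivanova (Liveryman); then Delgado (Freeman); then Ruiz (Journeyman).
Vance, Salazar and Ivanova all have date of admission to current standing Mar 28, 2014, so the next rule applies.
Among Vance, Salazar and Ivanova, a past Master before not a past Master: Vance (a past Master) before Salazar and Ivanova (not a past Master).
Among Salazar and Ivanova, by years on the livery (higher first): Salazar (21 years) before Ivanova (4 years).
Order: Castillo, Vance, Salazar, Ivanova, Delgado, Ruiz.

Ivanova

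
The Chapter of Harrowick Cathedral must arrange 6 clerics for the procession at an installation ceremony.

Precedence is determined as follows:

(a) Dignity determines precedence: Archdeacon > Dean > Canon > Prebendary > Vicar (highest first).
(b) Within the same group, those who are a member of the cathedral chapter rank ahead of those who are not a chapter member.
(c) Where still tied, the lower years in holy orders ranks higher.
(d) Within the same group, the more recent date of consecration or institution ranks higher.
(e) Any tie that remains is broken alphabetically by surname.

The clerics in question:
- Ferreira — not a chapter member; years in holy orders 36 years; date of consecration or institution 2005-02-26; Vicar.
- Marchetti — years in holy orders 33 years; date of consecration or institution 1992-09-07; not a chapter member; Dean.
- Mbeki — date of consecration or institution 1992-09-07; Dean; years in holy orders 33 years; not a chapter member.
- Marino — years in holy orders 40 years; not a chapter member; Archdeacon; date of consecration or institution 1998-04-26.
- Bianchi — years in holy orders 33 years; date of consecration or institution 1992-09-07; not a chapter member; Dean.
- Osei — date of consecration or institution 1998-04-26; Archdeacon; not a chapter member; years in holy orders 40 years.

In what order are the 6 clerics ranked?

Marino, Osei, Bianchi, Marchetti, Mbeki, Ferreira

By dignity: Marino and Osei (Archdeacon); then Bianchi, Marchetti and Mbeki (Dean); then Ferreira (Vicar).
Marino and Osei are each not a chapter member, so the next rule applies.
Marino and Osei both have years in holy orders 40 years, so the next rule applies.
Marino and Osei both have date of consecration or institution 1998-04-26, so the next rule applies.
Among Marino and Osei, alphabetically by surname: Marino before Osei.
Bianchi, Marchetti and Mbeki are each not a chapter member, so the next rule applies.
Bianchi, Marchetti and Mbeki all have years in holy orders 33 years, so the next rule applies.
Bianchi, Marchetti and Mbeki all have date of consecration or institution 1992-09-07, so the next rule applies.
Among Bianchi, Marchetti and Mbeki, alphabetically by surname: Bianchi before Marchetti before Mbeki.
Full order: Marino, Osei, Bianchi, Marchetti, Mbeki, Ferreira.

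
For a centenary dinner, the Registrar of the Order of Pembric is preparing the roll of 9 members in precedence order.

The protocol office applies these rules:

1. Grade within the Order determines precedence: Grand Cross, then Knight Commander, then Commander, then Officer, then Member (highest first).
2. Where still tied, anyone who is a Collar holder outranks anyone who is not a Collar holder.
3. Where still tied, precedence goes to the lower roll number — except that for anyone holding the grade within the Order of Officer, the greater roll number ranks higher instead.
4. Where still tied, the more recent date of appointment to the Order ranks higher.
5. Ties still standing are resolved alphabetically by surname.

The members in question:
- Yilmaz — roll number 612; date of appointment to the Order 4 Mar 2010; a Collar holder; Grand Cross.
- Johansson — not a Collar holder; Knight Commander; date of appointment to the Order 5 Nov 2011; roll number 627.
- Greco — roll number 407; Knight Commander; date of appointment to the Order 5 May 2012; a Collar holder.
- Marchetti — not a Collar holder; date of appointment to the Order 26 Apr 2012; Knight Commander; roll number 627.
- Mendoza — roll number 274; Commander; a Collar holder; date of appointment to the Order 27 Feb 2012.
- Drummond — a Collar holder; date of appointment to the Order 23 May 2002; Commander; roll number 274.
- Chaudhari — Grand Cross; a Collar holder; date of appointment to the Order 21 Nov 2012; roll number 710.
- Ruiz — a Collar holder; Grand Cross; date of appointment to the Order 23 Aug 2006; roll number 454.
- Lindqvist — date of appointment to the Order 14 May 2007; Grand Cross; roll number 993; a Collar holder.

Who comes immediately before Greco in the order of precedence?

Lindqvist

By grade within the Order: Ruiz, Yilmaz, Chaudhari and Lindqvist (Grand Cross); then Greco, Marchetti and Johansson (Knight Commander); then Mendoza and Drummond (Commander).
Ruiz, Yilmaz, Chaudhari and Lindqvist are each a Collar holder, so the next rule applies.
Among Ruiz, Yilmaz, Chaudhari and Lindqvist, by roll number (lower first): Ruiz (454) before Yilmaz (612) before Chaudhari (710) before Lindqvist (993).
Among Greco, Marchetti and Johansson, a Collar holder before not a Collar holder: Greco (a Collar holder) before Marchetti and Johansson (not a Collar holder).
Marchetti and Johansson both have roll number 627, so the next rule applies.
Among Marchetti and Johansson, by date of appointment to the Order (later first): Marchetti (26 Apr 2012) before Johansson (5 Nov 2011).
Mendoza and Drummond are each a Collar holder, so the next rule applies.
Mendoza and Drummond both have roll number 274, so the next rule applies.
Among Mendoza and Drummond, by date of appointment to the Order (later first): Mendoza (27 Feb 2012) before Drummond (23 May 2002).
Order: Ruiz, Yilmaz, Chaudhari, Lindqvist, Greco, Marchetti, Johansson, Mendoza, Drummond.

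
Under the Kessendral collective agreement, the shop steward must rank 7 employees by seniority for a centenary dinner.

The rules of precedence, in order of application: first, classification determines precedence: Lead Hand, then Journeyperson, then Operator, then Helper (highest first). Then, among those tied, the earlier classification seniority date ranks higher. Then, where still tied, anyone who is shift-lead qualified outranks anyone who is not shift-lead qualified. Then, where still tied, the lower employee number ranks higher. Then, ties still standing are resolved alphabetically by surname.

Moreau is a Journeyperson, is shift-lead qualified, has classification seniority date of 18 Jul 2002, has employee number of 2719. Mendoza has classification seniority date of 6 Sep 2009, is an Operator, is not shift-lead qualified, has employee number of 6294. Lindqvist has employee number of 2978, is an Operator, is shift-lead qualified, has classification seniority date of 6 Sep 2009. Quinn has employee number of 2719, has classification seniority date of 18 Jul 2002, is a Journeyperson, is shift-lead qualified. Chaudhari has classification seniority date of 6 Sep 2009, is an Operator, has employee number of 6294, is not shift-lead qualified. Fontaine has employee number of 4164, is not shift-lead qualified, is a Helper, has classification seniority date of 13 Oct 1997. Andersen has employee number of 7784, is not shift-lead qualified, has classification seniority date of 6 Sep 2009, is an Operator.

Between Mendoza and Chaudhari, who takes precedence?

By classification: Moreau and Quinn (Journeyperson); then Lindqvist, Chaudhari, Mendoza and Andersen (Operator); then Fontaine (Helper).
Moreau and Quinn both have classification seniority date 18 Jul 2002, so the next rule applies.
Moreau and Quinn are each shift-lead qualified, so the next rule applies.
Moreau and Quinn both have employee number 2719, so the next rule applies.
Among Moreau and Quinn, alphabetically by surname: Moreau before Quinn.
Lindqvist, Chaudhari, Mendoza and Andersen all have classification seniority date 6 Sep 2009, so the next rule applies.
Among Lindqvist, Chaudhari, Mendoza and Andersen, shift-lead qualified before not shift-lead qualified: Lindqvist (shift-lead qualified) before Chaudhari, Mendoza and Andersen (not shift-lead qualified).
Among Chaudhari, Mendoza and Andersen, by employee number (lower first): Chaudhari and Mendoza (6294) before Andersen (7784).
Among Chaudhari and Mendoza, alphabetically by surname: Chaudhari before Mendoza.
So Chaudhari takes precedence.

Chaudhari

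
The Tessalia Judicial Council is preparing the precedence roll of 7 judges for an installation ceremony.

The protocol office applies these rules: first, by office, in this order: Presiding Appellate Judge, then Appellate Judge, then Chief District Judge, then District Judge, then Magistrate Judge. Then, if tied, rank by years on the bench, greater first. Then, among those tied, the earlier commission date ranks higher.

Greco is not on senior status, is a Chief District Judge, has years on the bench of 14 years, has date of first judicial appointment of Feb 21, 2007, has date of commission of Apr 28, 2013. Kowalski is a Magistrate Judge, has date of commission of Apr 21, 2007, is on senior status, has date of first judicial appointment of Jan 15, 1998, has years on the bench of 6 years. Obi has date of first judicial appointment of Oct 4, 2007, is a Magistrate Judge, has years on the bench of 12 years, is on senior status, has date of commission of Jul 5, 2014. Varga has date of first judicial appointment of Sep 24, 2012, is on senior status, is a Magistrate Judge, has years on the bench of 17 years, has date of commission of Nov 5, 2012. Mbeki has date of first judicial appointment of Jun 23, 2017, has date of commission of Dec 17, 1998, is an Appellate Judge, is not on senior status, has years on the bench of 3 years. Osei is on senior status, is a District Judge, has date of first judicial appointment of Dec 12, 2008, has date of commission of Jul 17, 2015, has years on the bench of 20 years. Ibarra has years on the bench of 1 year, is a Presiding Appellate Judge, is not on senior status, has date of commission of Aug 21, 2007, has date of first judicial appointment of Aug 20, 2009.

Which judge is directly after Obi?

By office: Ibarra (Presiding Appellate Judge); then Mbeki (Appellate Judge); then Greco (Chief District Judge); then Osei (District Judge); then Varga, Obi and Kowalski (Magistrate Judge).
Among Varga, Obi and Kowalski, by years on the bench (higher first): Varga (17 years) before Obi (12 years) before Kowalski (6 years).
Order: Ibarra, Mbeki, Greco, Osei, Varga, Obi, Kowalski.

Kowalski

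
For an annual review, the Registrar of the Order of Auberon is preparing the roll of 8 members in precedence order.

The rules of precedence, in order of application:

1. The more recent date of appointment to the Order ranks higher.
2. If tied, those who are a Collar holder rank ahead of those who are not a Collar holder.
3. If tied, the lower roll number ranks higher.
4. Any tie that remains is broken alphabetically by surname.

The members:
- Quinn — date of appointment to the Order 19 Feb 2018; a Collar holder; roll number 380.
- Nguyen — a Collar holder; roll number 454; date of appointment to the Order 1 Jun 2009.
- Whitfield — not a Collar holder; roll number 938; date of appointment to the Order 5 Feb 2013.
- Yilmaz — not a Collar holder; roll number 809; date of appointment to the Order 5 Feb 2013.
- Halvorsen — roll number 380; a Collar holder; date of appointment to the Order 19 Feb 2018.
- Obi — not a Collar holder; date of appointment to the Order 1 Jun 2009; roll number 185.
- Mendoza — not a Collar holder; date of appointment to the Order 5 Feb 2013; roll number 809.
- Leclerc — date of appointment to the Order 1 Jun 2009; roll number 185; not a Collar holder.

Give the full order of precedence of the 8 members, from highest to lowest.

By date of appointment to the Order (later first): Halvorsen and Quinn (both 19 Feb 2018); then Mendoza, Yilmaz and Whitfield (each 5 Feb 2013); then Nguyen, Leclerc and Obi (each 1 Jun 2009).
Halvorsen and Quinn are each a Collar holder, so the next rule applies.
Halvorsen and Quinn both have roll number 380, so the next rule applies.
Among Halvorsen and Quinn, alphabetically by surname: Halvorsen before Quinn.
Mendoza, Yilmaz and Whitfield are each not a Collar holder, so the next rule applies.
Among Mendoza, Yilmaz and Whitfield, by roll number (lower first): Mendoza and Yilmaz (809) before Whitfield (938).
Among Mendoza and Yilmaz, alphabetically by surname: Mendoza before Yilmaz.
Among Nguyen, Leclerc and Obi, a Collar holder before not a Collar holder: Nguyen (a Collar holder) before Leclerc and Obi (not a Collar holder).
Leclerc and Obi both have roll number 185, so the next rule applies.
Among Leclerc and Obi, alphabetically by surname: Leclerc before Obi.
Full order: Halvorsen, Quinn, Mendoza, Yilmaz, Whitfield, Nguyen, Leclerc, Obi.

Halvorsen, Quinn, Mendoza, Yilmaz, Whitfield, Nguyen, Leclerc, Obi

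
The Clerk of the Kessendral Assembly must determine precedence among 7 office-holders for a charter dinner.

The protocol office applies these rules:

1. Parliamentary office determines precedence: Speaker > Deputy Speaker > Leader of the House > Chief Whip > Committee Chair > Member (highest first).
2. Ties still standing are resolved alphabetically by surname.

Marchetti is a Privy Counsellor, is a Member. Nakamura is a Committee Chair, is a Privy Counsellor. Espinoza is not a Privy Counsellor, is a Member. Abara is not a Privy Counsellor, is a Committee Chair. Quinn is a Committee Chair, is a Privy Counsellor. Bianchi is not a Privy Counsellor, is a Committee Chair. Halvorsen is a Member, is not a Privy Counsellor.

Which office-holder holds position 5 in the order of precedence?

Espinoza

By parliamentary office: Abara, Bianchi, Nakamura and Quinn (Committee Chair); then Espinoza, Halvorsen and Marchetti (Member).
Among Abara, Bianchi, Nakamura and Quinn, alphabetically by surname: Abara before Bianchi before Nakamura before Quinn.
Among Espinoza, Halvorsen and Marchetti, alphabetically by surname: Espinoza before Halvorsen before Marchetti.
Order: Abara, Bianchi, Nakamura, Quinn, Espinoza, Halvorsen, Marchetti.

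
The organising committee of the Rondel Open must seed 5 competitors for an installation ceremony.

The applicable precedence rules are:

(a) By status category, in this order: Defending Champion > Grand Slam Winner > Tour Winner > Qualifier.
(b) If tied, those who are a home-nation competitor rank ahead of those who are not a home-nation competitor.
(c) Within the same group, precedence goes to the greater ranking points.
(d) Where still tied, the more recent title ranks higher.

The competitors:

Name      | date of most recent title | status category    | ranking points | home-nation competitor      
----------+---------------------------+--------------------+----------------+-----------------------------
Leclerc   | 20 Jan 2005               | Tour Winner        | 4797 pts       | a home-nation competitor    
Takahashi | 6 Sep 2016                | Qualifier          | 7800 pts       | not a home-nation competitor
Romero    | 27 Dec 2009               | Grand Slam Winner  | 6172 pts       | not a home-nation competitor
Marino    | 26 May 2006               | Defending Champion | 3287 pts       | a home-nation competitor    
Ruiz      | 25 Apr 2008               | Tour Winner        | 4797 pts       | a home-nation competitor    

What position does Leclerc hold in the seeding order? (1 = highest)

4

By status category: Marino (Defending Champion); then Romero (Grand Slam Winner); then Ruiz and Leclerc (Tour Winner); then Takahashi (Qualifier).
Ruiz and Leclerc are each a home-nation competitor, so the next rule applies.
Ruiz and Leclerc both have ranking points 4797 pts, so the next rule applies.
Among Ruiz and Leclerc, by date of most recent title (later first): Ruiz (25 Apr 2008) before Leclerc (20 Jan 2005).
Order: Marino, Romero, Ruiz, Leclerc, Takahashi. So position 4.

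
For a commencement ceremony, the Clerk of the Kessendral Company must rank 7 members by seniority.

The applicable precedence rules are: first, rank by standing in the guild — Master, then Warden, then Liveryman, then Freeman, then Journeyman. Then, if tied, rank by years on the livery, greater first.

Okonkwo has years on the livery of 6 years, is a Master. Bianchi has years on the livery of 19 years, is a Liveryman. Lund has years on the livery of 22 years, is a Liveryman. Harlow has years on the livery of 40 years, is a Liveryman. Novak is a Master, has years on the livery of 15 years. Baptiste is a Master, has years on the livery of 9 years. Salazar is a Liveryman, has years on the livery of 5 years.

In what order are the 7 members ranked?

Novak, Baptiste, Okonkwo, Harlow, Lund, Bianchi, Salazar

By standing in the guild: Novak, Baptiste and Okonkwo (Master); then Harlow, Lund, Bianchi and Salazar (Liveryman).
Among Novak, Baptiste and Okonkwo, by years on the livery (higher first): Novak (15 years) before Baptiste (9 years) before Okonkwo (6 years).
Among Harlow, Lund, Bianchi and Salazar, by years on the livery (higher first): Harlow (40 years) before Lund (22 years) before Bianchi (19 years) before Salazar (5 years).
Full order: Novak, Baptiste, Okonkwo, Harlow, Lund, Bianchi, Salazar.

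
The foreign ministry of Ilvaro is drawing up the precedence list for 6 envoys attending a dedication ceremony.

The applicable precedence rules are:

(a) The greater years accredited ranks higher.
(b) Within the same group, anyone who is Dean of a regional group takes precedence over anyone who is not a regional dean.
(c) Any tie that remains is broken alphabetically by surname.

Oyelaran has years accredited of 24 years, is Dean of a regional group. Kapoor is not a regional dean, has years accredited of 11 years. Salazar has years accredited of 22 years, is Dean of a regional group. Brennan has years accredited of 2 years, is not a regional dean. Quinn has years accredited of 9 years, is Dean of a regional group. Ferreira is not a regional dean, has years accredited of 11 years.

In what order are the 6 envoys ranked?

By years accredited (higher first): Oyelaran (24 years); then Salazar (22 years); then Ferreira and Kapoor (both 11 years); then Quinn (9 years); then Brennan (2 years).
Ferreira and Kapoor are each not a regional dean, so the next rule applies.
Among Ferreira and Kapoor, alphabetically by surname: Ferreira before Kapoor.
Full order: Oyelaran, Salazar, Ferreira, Kapoor, Quinn, Brennan.

Oyelaran, Salazar, Ferreira, Kapoor, Quinn, Brennan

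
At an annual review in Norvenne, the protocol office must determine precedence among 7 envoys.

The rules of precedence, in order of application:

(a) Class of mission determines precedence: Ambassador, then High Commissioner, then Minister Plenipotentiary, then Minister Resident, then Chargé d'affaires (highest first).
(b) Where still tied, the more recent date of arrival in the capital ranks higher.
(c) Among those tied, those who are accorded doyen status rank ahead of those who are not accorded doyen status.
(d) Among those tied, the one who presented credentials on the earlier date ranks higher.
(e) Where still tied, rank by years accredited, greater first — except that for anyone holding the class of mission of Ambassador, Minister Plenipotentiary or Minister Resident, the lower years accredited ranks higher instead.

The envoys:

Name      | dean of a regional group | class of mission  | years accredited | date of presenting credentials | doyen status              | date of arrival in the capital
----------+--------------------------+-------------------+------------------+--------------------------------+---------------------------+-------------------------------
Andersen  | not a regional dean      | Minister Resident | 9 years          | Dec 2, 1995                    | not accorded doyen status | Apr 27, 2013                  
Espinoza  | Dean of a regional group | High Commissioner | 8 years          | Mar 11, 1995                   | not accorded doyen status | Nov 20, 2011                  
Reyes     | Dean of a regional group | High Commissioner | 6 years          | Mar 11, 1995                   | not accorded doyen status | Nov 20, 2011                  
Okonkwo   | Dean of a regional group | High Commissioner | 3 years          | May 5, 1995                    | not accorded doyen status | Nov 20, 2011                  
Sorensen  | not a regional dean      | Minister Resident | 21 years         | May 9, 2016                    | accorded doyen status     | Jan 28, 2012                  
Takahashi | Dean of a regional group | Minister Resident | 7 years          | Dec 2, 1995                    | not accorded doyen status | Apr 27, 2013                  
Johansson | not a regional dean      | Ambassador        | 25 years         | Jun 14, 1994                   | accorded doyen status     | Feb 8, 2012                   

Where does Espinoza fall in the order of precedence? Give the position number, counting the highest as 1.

2

By class of mission: Johansson (Ambassador); then Espinoza, Reyes and Okonkwo (High Commissioner); then Takahashi, Andersen and Sorensen (Minister Resident).
Espinoza, Reyes and Okonkwo all have date of arrival in the capital Nov 20, 2011, so the next rule applies.
Espinoza, Reyes and Okonkwo are each not accorded doyen status, so the next rule applies.
Among Espinoza, Reyes and Okonkwo, by date of presenting credentials (earlier first): Espinoza and Reyes (Mar 11, 1995) before Okonkwo (May 5, 1995).
Among Espinoza and Reyes, by years accredited (higher first): Espinoza (8 years) before Reyes (6 years).
Among Takahashi, Andersen and Sorensen, by date of arrival in the capital (later first): Takahashi and Andersen (Apr 27, 2013) before Sorensen (Jan 28, 2012).
Takahashi and Andersen are each not accorded doyen status, so the next rule applies.
Takahashi and Andersen both have date of presenting credentials Dec 2, 1995, so the next rule applies.
Among Takahashi and Andersen, by years accredited (lower first) (reversed rule for this group): Takahashi (7 years) before Andersen (9 years).
Order: Johansson, Espinoza, Reyes, Okonkwo, Takahashi, Andersen, Sorensen. So position 2.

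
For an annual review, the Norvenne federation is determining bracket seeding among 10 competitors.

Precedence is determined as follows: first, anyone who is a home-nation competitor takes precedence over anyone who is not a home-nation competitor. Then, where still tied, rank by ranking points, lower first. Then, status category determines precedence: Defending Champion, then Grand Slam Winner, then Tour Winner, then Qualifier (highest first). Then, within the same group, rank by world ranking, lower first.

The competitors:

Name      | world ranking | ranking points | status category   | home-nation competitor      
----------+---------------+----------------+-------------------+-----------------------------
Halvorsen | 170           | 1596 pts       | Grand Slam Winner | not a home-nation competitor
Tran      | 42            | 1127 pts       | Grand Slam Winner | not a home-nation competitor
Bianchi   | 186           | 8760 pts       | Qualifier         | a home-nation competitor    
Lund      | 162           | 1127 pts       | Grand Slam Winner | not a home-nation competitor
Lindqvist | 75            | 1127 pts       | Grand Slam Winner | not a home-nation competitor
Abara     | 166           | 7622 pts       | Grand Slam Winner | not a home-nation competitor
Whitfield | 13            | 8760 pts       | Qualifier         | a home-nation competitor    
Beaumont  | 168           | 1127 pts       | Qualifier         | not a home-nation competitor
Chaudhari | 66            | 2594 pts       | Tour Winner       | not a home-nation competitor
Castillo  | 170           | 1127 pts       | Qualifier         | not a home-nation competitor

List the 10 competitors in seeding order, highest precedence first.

By the first rule: Whitfield and Bianchi (both a home-nation competitor); then Tran, Lindqvist, Lund, Beaumont, Castillo, Halvorsen, Chaudhari and Abara (each not a home-nation competitor).
Whitfield and Bianchi both have ranking points 8760 pts, so the next rule applies.
Whitfield and Bianchi are each Qualifier, so the next rule applies.
Among Whitfield and Bianchi, by world ranking (lower first): Whitfield (13) before Bianchi (186).
Among Tran, Lindqvist, Lund, Beaumont, Castillo, Halvorsen, Chaudhari and Abara, by ranking points (lower first): Tran, Lindqvist, Lund, Beaumont and Castillo (1127 pts) before Halvorsen (1596 pts) before Chaudhari (2594 pts) before Abara (7622 pts).
Among Tran, Lindqvist, Lund, Beaumont and Castillo, by status category: Tran, Lindqvist and Lund (Grand Slam Winner) before Beaumont and Castillo (Qualifier).
Among Tran, Lindqvist and Lund, by world ranking (lower first): Tran (42) before Lindqvist (75) before Lund (162).
Among Beaumont and Castillo, by world ranking (lower first): Beaumont (168) before Castillo (170).
Full order: Whitfield, Bianchi, Tran, Lindqvist, Lund, Beaumont, Castillo, Halvorsen, Chaudhari, Abara.

Whitfield, Bianchi, Tran, Lindqvist, Lund, Beaumont, Castillo, Halvorsen, Chaudhari, Abara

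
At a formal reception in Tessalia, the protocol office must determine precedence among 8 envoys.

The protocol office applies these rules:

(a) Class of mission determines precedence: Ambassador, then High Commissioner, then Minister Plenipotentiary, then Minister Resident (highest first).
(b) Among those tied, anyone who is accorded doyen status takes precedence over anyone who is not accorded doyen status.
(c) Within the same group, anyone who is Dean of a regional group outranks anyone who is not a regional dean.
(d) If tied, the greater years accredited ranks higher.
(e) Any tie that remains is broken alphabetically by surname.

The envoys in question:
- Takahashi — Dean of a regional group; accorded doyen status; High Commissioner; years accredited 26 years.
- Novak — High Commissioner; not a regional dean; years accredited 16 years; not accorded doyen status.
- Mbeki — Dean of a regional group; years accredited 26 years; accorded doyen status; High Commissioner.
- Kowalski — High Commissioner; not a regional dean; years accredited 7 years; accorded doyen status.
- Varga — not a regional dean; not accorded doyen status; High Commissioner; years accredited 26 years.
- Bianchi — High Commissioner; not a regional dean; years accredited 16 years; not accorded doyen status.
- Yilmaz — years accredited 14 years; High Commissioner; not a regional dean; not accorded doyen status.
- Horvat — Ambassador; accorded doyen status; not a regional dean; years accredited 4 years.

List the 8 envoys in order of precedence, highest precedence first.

Horvat, Mbeki, Takahashi, Kowalski, Varga, Bianchi, Novak, Yilmaz

By class of mission: Horvat (Ambassador); then Mbeki, Takahashi, Kowalski, Varga, Bianchi, Novak and Yilmaz (High Commissioner).
Among Mbeki, Takahashi, Kowalski, Varga, Bianchi, Novak and Yilmaz, accorded doyen status before not accorded doyen status: Mbeki, Takahashi and Kowalski (accorded doyen status) before Varga, Bianchi, Novak and Yilmaz (not accorded doyen status).
Among Mbeki, Takahashi and Kowalski, Dean of a regional group before not a regional dean: Mbeki and Takahashi (Dean of a regional group) before Kowalski (not a regional dean).
Mbeki and Takahashi both have years accredited 26 years, so the next rule applies.
Among Mbeki and Takahashi, alphabetically by surname: Mbeki before Takahashi.
Varga, Bianchi, Novak and Yilmaz are each not a regional dean, so the next rule applies.
Among Varga, Bianchi, Novak and Yilmaz, by years accredited (higher first): Varga (26 years) before Bianchi and Novak (16 years) before Yilmaz (14 years).
Among Bianchi and Novak, alphabetically by surname: Bianchi before Novak.
Full order: Horvat, Mbeki, Takahashi, Kowalski, Varga, Bianchi, Novak, Yilmaz.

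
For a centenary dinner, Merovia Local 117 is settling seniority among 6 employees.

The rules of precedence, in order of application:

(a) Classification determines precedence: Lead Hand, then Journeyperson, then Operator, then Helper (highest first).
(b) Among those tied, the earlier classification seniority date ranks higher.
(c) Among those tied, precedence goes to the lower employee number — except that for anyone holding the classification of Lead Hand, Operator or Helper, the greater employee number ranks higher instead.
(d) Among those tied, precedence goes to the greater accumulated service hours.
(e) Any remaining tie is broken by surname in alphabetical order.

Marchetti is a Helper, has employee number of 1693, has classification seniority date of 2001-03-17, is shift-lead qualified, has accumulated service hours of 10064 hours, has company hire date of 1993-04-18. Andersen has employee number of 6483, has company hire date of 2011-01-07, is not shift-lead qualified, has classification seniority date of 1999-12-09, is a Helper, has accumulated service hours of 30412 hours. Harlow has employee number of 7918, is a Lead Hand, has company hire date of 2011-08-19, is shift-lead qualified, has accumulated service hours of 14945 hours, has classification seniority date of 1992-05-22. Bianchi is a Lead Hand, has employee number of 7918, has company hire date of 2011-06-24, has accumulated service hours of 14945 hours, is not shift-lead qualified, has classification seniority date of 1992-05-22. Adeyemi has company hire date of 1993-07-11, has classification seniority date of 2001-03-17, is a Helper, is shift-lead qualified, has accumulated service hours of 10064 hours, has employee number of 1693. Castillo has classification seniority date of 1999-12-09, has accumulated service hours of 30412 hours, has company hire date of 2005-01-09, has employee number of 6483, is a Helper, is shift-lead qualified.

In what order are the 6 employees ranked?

Bianchi, Harlow, Andersen, Castillo, Adeyemi, Marchetti

By classification: Bianchi and Harlow (Lead Hand); then Andersen, Castillo, Adeyemi and Marchetti (Helper).
Bianchi and Harlow both have classification seniority date 1992-05-22, so the next rule applies.
Bianchi and Harlow both have employee number 7918, so the next rule applies.
Bianchi and Harlow both have accumulated service hours 14945 hours, so the next rule applies.
Among Bianchi and Harlow, alphabetically by surname: Bianchi before Harlow.
Among Andersen, Castillo, Adeyemi and Marchetti, by classification seniority date (earlier first): Andersen and Castillo (1999-12-09) before Adeyemi and Marchetti (2001-03-17).
Andersen and Castillo both have employee number 6483, so the next rule applies.
Andersen and Castillo both have accumulated service hours 30412 hours, so the next rule applies.
Among Andersen and Castillo, alphabetically by surname: Andersen before Castillo.
Adeyemi and Marchetti both have employee number 1693, so the next rule applies.
Adeyemi and Marchetti both have accumulated service hours 10064 hours, so the next rule applies.
Among Adeyemi and Marchetti, alphabetically by surname: Adeyemi before Marchetti.
Full order: Bianchi, Harlow, Andersen, Castillo, Adeyemi, Marchetti.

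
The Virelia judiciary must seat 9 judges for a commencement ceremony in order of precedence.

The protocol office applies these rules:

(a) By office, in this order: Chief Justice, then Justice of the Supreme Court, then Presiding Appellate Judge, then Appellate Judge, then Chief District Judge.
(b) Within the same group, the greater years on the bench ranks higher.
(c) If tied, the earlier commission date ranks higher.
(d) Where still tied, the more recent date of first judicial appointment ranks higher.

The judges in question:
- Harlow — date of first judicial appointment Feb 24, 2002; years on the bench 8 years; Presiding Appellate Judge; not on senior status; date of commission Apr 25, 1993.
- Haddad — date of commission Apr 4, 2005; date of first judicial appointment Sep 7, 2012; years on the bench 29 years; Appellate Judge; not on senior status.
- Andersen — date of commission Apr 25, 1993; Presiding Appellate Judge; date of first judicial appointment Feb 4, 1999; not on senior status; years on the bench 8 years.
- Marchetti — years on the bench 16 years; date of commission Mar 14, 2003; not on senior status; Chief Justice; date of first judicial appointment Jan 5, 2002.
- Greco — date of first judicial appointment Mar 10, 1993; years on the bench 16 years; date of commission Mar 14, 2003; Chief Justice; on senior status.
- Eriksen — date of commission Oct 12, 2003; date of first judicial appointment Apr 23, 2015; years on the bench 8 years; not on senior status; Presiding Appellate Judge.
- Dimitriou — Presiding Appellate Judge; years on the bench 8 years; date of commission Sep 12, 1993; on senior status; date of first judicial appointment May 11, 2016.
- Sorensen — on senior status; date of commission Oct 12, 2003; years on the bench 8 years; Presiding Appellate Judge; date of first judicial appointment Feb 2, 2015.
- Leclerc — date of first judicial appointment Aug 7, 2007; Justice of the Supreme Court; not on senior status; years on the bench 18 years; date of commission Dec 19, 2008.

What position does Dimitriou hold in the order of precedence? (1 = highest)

By office: Marchetti and Greco (Chief Justice); then Leclerc (Justice of the Supreme Court); then Harlow, Andersen, Dimitriou, Eriksen and Sorensen (Presiding Appellate Judge); then Haddad (Appellate Judge).
Marchetti and Greco both have years on the bench 16 years, so the next rule applies.
Marchetti and Greco both have date of commission Mar 14, 2003, so the next rule applies.
Among Marchetti and Greco, by date of first judicial appointment (later first): Marchetti (Jan 5, 2002) before Greco (Mar 10, 1993).
Harlow, Andersen, Dimitriou, Eriksen and Sorensen all have years on the bench 8 years, so the next rule applies.
Among Harlow, Andersen, Dimitriou, Eriksen and Sorensen, by date of commission (earlier first): Harlow and Andersen (Apr 25, 1993) before Dimitriou (Sep 12, 1993) before Eriksen and Sorensen (Oct 12, 2003).
Among Harlow and Andersen, by date of first judicial appointment (later first): Harlow (Feb 24, 2002) before Andersen (Feb 4, 1999).
Among Eriksen and Sorensen, by date of first judicial appointment (later first): Eriksen (Apr 23, 2015) before Sorensen (Feb 2, 2015).
Order: Marchetti, Greco, Leclerc, Harlow, Andersen, Dimitriou, Eriksen, Sorensen, Haddad. So position 6.

6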